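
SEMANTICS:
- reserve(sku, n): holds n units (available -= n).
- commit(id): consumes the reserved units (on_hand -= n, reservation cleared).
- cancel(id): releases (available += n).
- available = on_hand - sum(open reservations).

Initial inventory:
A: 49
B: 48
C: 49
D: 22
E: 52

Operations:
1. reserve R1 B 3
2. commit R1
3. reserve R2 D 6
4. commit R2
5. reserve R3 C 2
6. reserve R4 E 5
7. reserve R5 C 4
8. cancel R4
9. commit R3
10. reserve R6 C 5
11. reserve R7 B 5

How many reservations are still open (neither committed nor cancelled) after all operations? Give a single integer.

Step 1: reserve R1 B 3 -> on_hand[A=49 B=48 C=49 D=22 E=52] avail[A=49 B=45 C=49 D=22 E=52] open={R1}
Step 2: commit R1 -> on_hand[A=49 B=45 C=49 D=22 E=52] avail[A=49 B=45 C=49 D=22 E=52] open={}
Step 3: reserve R2 D 6 -> on_hand[A=49 B=45 C=49 D=22 E=52] avail[A=49 B=45 C=49 D=16 E=52] open={R2}
Step 4: commit R2 -> on_hand[A=49 B=45 C=49 D=16 E=52] avail[A=49 B=45 C=49 D=16 E=52] open={}
Step 5: reserve R3 C 2 -> on_hand[A=49 B=45 C=49 D=16 E=52] avail[A=49 B=45 C=47 D=16 E=52] open={R3}
Step 6: reserve R4 E 5 -> on_hand[A=49 B=45 C=49 D=16 E=52] avail[A=49 B=45 C=47 D=16 E=47] open={R3,R4}
Step 7: reserve R5 C 4 -> on_hand[A=49 B=45 C=49 D=16 E=52] avail[A=49 B=45 C=43 D=16 E=47] open={R3,R4,R5}
Step 8: cancel R4 -> on_hand[A=49 B=45 C=49 D=16 E=52] avail[A=49 B=45 C=43 D=16 E=52] open={R3,R5}
Step 9: commit R3 -> on_hand[A=49 B=45 C=47 D=16 E=52] avail[A=49 B=45 C=43 D=16 E=52] open={R5}
Step 10: reserve R6 C 5 -> on_hand[A=49 B=45 C=47 D=16 E=52] avail[A=49 B=45 C=38 D=16 E=52] open={R5,R6}
Step 11: reserve R7 B 5 -> on_hand[A=49 B=45 C=47 D=16 E=52] avail[A=49 B=40 C=38 D=16 E=52] open={R5,R6,R7}
Open reservations: ['R5', 'R6', 'R7'] -> 3

Answer: 3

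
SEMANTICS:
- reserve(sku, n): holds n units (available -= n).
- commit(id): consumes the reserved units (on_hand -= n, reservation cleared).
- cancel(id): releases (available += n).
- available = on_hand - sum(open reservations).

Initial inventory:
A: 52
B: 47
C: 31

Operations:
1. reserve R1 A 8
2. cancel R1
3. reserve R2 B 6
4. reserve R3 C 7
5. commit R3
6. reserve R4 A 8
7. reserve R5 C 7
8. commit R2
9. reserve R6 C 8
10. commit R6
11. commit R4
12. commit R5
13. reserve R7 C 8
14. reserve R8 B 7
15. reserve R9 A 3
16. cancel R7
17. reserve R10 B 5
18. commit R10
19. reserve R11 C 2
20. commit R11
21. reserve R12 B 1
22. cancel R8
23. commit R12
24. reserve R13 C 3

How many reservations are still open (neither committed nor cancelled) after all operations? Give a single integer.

Step 1: reserve R1 A 8 -> on_hand[A=52 B=47 C=31] avail[A=44 B=47 C=31] open={R1}
Step 2: cancel R1 -> on_hand[A=52 B=47 C=31] avail[A=52 B=47 C=31] open={}
Step 3: reserve R2 B 6 -> on_hand[A=52 B=47 C=31] avail[A=52 B=41 C=31] open={R2}
Step 4: reserve R3 C 7 -> on_hand[A=52 B=47 C=31] avail[A=52 B=41 C=24] open={R2,R3}
Step 5: commit R3 -> on_hand[A=52 B=47 C=24] avail[A=52 B=41 C=24] open={R2}
Step 6: reserve R4 A 8 -> on_hand[A=52 B=47 C=24] avail[A=44 B=41 C=24] open={R2,R4}
Step 7: reserve R5 C 7 -> on_hand[A=52 B=47 C=24] avail[A=44 B=41 C=17] open={R2,R4,R5}
Step 8: commit R2 -> on_hand[A=52 B=41 C=24] avail[A=44 B=41 C=17] open={R4,R5}
Step 9: reserve R6 C 8 -> on_hand[A=52 B=41 C=24] avail[A=44 B=41 C=9] open={R4,R5,R6}
Step 10: commit R6 -> on_hand[A=52 B=41 C=16] avail[A=44 B=41 C=9] open={R4,R5}
Step 11: commit R4 -> on_hand[A=44 B=41 C=16] avail[A=44 B=41 C=9] open={R5}
Step 12: commit R5 -> on_hand[A=44 B=41 C=9] avail[A=44 B=41 C=9] open={}
Step 13: reserve R7 C 8 -> on_hand[A=44 B=41 C=9] avail[A=44 B=41 C=1] open={R7}
Step 14: reserve R8 B 7 -> on_hand[A=44 B=41 C=9] avail[A=44 B=34 C=1] open={R7,R8}
Step 15: reserve R9 A 3 -> on_hand[A=44 B=41 C=9] avail[A=41 B=34 C=1] open={R7,R8,R9}
Step 16: cancel R7 -> on_hand[A=44 B=41 C=9] avail[A=41 B=34 C=9] open={R8,R9}
Step 17: reserve R10 B 5 -> on_hand[A=44 B=41 C=9] avail[A=41 B=29 C=9] open={R10,R8,R9}
Step 18: commit R10 -> on_hand[A=44 B=36 C=9] avail[A=41 B=29 C=9] open={R8,R9}
Step 19: reserve R11 C 2 -> on_hand[A=44 B=36 C=9] avail[A=41 B=29 C=7] open={R11,R8,R9}
Step 20: commit R11 -> on_hand[A=44 B=36 C=7] avail[A=41 B=29 C=7] open={R8,R9}
Step 21: reserve R12 B 1 -> on_hand[A=44 B=36 C=7] avail[A=41 B=28 C=7] open={R12,R8,R9}
Step 22: cancel R8 -> on_hand[A=44 B=36 C=7] avail[A=41 B=35 C=7] open={R12,R9}
Step 23: commit R12 -> on_hand[A=44 B=35 C=7] avail[A=41 B=35 C=7] open={R9}
Step 24: reserve R13 C 3 -> on_hand[A=44 B=35 C=7] avail[A=41 B=35 C=4] open={R13,R9}
Open reservations: ['R13', 'R9'] -> 2

Answer: 2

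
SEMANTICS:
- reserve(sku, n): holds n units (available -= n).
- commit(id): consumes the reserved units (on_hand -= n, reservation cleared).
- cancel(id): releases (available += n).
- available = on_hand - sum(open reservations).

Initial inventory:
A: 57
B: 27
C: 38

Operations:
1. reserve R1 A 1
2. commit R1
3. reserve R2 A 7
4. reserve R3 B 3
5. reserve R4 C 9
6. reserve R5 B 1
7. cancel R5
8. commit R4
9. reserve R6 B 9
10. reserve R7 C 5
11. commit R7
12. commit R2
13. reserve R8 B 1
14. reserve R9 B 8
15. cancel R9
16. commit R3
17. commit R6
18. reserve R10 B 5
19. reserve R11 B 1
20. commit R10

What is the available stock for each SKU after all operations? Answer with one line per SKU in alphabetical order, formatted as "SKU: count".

Answer: A: 49
B: 8
C: 24

Derivation:
Step 1: reserve R1 A 1 -> on_hand[A=57 B=27 C=38] avail[A=56 B=27 C=38] open={R1}
Step 2: commit R1 -> on_hand[A=56 B=27 C=38] avail[A=56 B=27 C=38] open={}
Step 3: reserve R2 A 7 -> on_hand[A=56 B=27 C=38] avail[A=49 B=27 C=38] open={R2}
Step 4: reserve R3 B 3 -> on_hand[A=56 B=27 C=38] avail[A=49 B=24 C=38] open={R2,R3}
Step 5: reserve R4 C 9 -> on_hand[A=56 B=27 C=38] avail[A=49 B=24 C=29] open={R2,R3,R4}
Step 6: reserve R5 B 1 -> on_hand[A=56 B=27 C=38] avail[A=49 B=23 C=29] open={R2,R3,R4,R5}
Step 7: cancel R5 -> on_hand[A=56 B=27 C=38] avail[A=49 B=24 C=29] open={R2,R3,R4}
Step 8: commit R4 -> on_hand[A=56 B=27 C=29] avail[A=49 B=24 C=29] open={R2,R3}
Step 9: reserve R6 B 9 -> on_hand[A=56 B=27 C=29] avail[A=49 B=15 C=29] open={R2,R3,R6}
Step 10: reserve R7 C 5 -> on_hand[A=56 B=27 C=29] avail[A=49 B=15 C=24] open={R2,R3,R6,R7}
Step 11: commit R7 -> on_hand[A=56 B=27 C=24] avail[A=49 B=15 C=24] open={R2,R3,R6}
Step 12: commit R2 -> on_hand[A=49 B=27 C=24] avail[A=49 B=15 C=24] open={R3,R6}
Step 13: reserve R8 B 1 -> on_hand[A=49 B=27 C=24] avail[A=49 B=14 C=24] open={R3,R6,R8}
Step 14: reserve R9 B 8 -> on_hand[A=49 B=27 C=24] avail[A=49 B=6 C=24] open={R3,R6,R8,R9}
Step 15: cancel R9 -> on_hand[A=49 B=27 C=24] avail[A=49 B=14 C=24] open={R3,R6,R8}
Step 16: commit R3 -> on_hand[A=49 B=24 C=24] avail[A=49 B=14 C=24] open={R6,R8}
Step 17: commit R6 -> on_hand[A=49 B=15 C=24] avail[A=49 B=14 C=24] open={R8}
Step 18: reserve R10 B 5 -> on_hand[A=49 B=15 C=24] avail[A=49 B=9 C=24] open={R10,R8}
Step 19: reserve R11 B 1 -> on_hand[A=49 B=15 C=24] avail[A=49 B=8 C=24] open={R10,R11,R8}
Step 20: commit R10 -> on_hand[A=49 B=10 C=24] avail[A=49 B=8 C=24] open={R11,R8}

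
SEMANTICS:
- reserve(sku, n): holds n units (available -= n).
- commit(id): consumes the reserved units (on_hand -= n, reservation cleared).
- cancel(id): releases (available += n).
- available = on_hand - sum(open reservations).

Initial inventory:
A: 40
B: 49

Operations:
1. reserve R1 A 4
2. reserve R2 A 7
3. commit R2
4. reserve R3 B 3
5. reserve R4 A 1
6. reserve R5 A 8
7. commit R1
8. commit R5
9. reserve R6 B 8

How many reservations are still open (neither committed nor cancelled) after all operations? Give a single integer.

Answer: 3

Derivation:
Step 1: reserve R1 A 4 -> on_hand[A=40 B=49] avail[A=36 B=49] open={R1}
Step 2: reserve R2 A 7 -> on_hand[A=40 B=49] avail[A=29 B=49] open={R1,R2}
Step 3: commit R2 -> on_hand[A=33 B=49] avail[A=29 B=49] open={R1}
Step 4: reserve R3 B 3 -> on_hand[A=33 B=49] avail[A=29 B=46] open={R1,R3}
Step 5: reserve R4 A 1 -> on_hand[A=33 B=49] avail[A=28 B=46] open={R1,R3,R4}
Step 6: reserve R5 A 8 -> on_hand[A=33 B=49] avail[A=20 B=46] open={R1,R3,R4,R5}
Step 7: commit R1 -> on_hand[A=29 B=49] avail[A=20 B=46] open={R3,R4,R5}
Step 8: commit R5 -> on_hand[A=21 B=49] avail[A=20 B=46] open={R3,R4}
Step 9: reserve R6 B 8 -> on_hand[A=21 B=49] avail[A=20 B=38] open={R3,R4,R6}
Open reservations: ['R3', 'R4', 'R6'] -> 3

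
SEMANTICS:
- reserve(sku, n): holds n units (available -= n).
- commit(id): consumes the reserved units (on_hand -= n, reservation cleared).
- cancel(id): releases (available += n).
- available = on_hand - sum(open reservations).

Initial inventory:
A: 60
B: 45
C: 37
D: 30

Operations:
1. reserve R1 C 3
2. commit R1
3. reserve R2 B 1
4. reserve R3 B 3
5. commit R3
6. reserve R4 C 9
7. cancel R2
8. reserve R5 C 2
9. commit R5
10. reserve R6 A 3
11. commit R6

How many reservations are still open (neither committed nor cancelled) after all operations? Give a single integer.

Step 1: reserve R1 C 3 -> on_hand[A=60 B=45 C=37 D=30] avail[A=60 B=45 C=34 D=30] open={R1}
Step 2: commit R1 -> on_hand[A=60 B=45 C=34 D=30] avail[A=60 B=45 C=34 D=30] open={}
Step 3: reserve R2 B 1 -> on_hand[A=60 B=45 C=34 D=30] avail[A=60 B=44 C=34 D=30] open={R2}
Step 4: reserve R3 B 3 -> on_hand[A=60 B=45 C=34 D=30] avail[A=60 B=41 C=34 D=30] open={R2,R3}
Step 5: commit R3 -> on_hand[A=60 B=42 C=34 D=30] avail[A=60 B=41 C=34 D=30] open={R2}
Step 6: reserve R4 C 9 -> on_hand[A=60 B=42 C=34 D=30] avail[A=60 B=41 C=25 D=30] open={R2,R4}
Step 7: cancel R2 -> on_hand[A=60 B=42 C=34 D=30] avail[A=60 B=42 C=25 D=30] open={R4}
Step 8: reserve R5 C 2 -> on_hand[A=60 B=42 C=34 D=30] avail[A=60 B=42 C=23 D=30] open={R4,R5}
Step 9: commit R5 -> on_hand[A=60 B=42 C=32 D=30] avail[A=60 B=42 C=23 D=30] open={R4}
Step 10: reserve R6 A 3 -> on_hand[A=60 B=42 C=32 D=30] avail[A=57 B=42 C=23 D=30] open={R4,R6}
Step 11: commit R6 -> on_hand[A=57 B=42 C=32 D=30] avail[A=57 B=42 C=23 D=30] open={R4}
Open reservations: ['R4'] -> 1

Answer: 1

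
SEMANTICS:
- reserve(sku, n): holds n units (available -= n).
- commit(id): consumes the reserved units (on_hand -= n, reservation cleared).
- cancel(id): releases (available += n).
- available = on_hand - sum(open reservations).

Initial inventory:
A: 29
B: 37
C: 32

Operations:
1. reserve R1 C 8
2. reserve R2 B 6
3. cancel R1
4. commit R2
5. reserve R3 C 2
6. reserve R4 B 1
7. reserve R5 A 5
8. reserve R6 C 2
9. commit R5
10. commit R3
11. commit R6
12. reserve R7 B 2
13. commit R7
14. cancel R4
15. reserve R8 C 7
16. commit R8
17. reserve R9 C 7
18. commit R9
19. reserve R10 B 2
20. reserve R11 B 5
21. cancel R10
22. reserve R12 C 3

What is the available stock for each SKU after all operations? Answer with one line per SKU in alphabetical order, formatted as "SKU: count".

Step 1: reserve R1 C 8 -> on_hand[A=29 B=37 C=32] avail[A=29 B=37 C=24] open={R1}
Step 2: reserve R2 B 6 -> on_hand[A=29 B=37 C=32] avail[A=29 B=31 C=24] open={R1,R2}
Step 3: cancel R1 -> on_hand[A=29 B=37 C=32] avail[A=29 B=31 C=32] open={R2}
Step 4: commit R2 -> on_hand[A=29 B=31 C=32] avail[A=29 B=31 C=32] open={}
Step 5: reserve R3 C 2 -> on_hand[A=29 B=31 C=32] avail[A=29 B=31 C=30] open={R3}
Step 6: reserve R4 B 1 -> on_hand[A=29 B=31 C=32] avail[A=29 B=30 C=30] open={R3,R4}
Step 7: reserve R5 A 5 -> on_hand[A=29 B=31 C=32] avail[A=24 B=30 C=30] open={R3,R4,R5}
Step 8: reserve R6 C 2 -> on_hand[A=29 B=31 C=32] avail[A=24 B=30 C=28] open={R3,R4,R5,R6}
Step 9: commit R5 -> on_hand[A=24 B=31 C=32] avail[A=24 B=30 C=28] open={R3,R4,R6}
Step 10: commit R3 -> on_hand[A=24 B=31 C=30] avail[A=24 B=30 C=28] open={R4,R6}
Step 11: commit R6 -> on_hand[A=24 B=31 C=28] avail[A=24 B=30 C=28] open={R4}
Step 12: reserve R7 B 2 -> on_hand[A=24 B=31 C=28] avail[A=24 B=28 C=28] open={R4,R7}
Step 13: commit R7 -> on_hand[A=24 B=29 C=28] avail[A=24 B=28 C=28] open={R4}
Step 14: cancel R4 -> on_hand[A=24 B=29 C=28] avail[A=24 B=29 C=28] open={}
Step 15: reserve R8 C 7 -> on_hand[A=24 B=29 C=28] avail[A=24 B=29 C=21] open={R8}
Step 16: commit R8 -> on_hand[A=24 B=29 C=21] avail[A=24 B=29 C=21] open={}
Step 17: reserve R9 C 7 -> on_hand[A=24 B=29 C=21] avail[A=24 B=29 C=14] open={R9}
Step 18: commit R9 -> on_hand[A=24 B=29 C=14] avail[A=24 B=29 C=14] open={}
Step 19: reserve R10 B 2 -> on_hand[A=24 B=29 C=14] avail[A=24 B=27 C=14] open={R10}
Step 20: reserve R11 B 5 -> on_hand[A=24 B=29 C=14] avail[A=24 B=22 C=14] open={R10,R11}
Step 21: cancel R10 -> on_hand[A=24 B=29 C=14] avail[A=24 B=24 C=14] open={R11}
Step 22: reserve R12 C 3 -> on_hand[A=24 B=29 C=14] avail[A=24 B=24 C=11] open={R11,R12}

Answer: A: 24
B: 24
C: 11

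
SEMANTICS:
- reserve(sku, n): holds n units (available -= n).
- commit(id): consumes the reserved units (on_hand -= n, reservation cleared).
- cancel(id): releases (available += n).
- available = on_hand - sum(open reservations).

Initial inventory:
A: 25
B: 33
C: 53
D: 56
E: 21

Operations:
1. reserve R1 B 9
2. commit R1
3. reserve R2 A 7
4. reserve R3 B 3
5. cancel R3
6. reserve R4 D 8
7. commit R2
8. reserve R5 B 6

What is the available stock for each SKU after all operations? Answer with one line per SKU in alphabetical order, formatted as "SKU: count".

Step 1: reserve R1 B 9 -> on_hand[A=25 B=33 C=53 D=56 E=21] avail[A=25 B=24 C=53 D=56 E=21] open={R1}
Step 2: commit R1 -> on_hand[A=25 B=24 C=53 D=56 E=21] avail[A=25 B=24 C=53 D=56 E=21] open={}
Step 3: reserve R2 A 7 -> on_hand[A=25 B=24 C=53 D=56 E=21] avail[A=18 B=24 C=53 D=56 E=21] open={R2}
Step 4: reserve R3 B 3 -> on_hand[A=25 B=24 C=53 D=56 E=21] avail[A=18 B=21 C=53 D=56 E=21] open={R2,R3}
Step 5: cancel R3 -> on_hand[A=25 B=24 C=53 D=56 E=21] avail[A=18 B=24 C=53 D=56 E=21] open={R2}
Step 6: reserve R4 D 8 -> on_hand[A=25 B=24 C=53 D=56 E=21] avail[A=18 B=24 C=53 D=48 E=21] open={R2,R4}
Step 7: commit R2 -> on_hand[A=18 B=24 C=53 D=56 E=21] avail[A=18 B=24 C=53 D=48 E=21] open={R4}
Step 8: reserve R5 B 6 -> on_hand[A=18 B=24 C=53 D=56 E=21] avail[A=18 B=18 C=53 D=48 E=21] open={R4,R5}

Answer: A: 18
B: 18
C: 53
D: 48
E: 21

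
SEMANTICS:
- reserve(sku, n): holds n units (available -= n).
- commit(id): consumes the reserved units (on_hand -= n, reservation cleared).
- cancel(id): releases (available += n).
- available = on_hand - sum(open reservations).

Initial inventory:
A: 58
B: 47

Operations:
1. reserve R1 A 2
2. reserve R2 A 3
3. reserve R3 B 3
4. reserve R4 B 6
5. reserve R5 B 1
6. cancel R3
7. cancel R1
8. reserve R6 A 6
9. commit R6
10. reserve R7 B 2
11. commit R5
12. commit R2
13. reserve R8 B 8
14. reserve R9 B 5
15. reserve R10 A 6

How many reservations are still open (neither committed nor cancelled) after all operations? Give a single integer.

Step 1: reserve R1 A 2 -> on_hand[A=58 B=47] avail[A=56 B=47] open={R1}
Step 2: reserve R2 A 3 -> on_hand[A=58 B=47] avail[A=53 B=47] open={R1,R2}
Step 3: reserve R3 B 3 -> on_hand[A=58 B=47] avail[A=53 B=44] open={R1,R2,R3}
Step 4: reserve R4 B 6 -> on_hand[A=58 B=47] avail[A=53 B=38] open={R1,R2,R3,R4}
Step 5: reserve R5 B 1 -> on_hand[A=58 B=47] avail[A=53 B=37] open={R1,R2,R3,R4,R5}
Step 6: cancel R3 -> on_hand[A=58 B=47] avail[A=53 B=40] open={R1,R2,R4,R5}
Step 7: cancel R1 -> on_hand[A=58 B=47] avail[A=55 B=40] open={R2,R4,R5}
Step 8: reserve R6 A 6 -> on_hand[A=58 B=47] avail[A=49 B=40] open={R2,R4,R5,R6}
Step 9: commit R6 -> on_hand[A=52 B=47] avail[A=49 B=40] open={R2,R4,R5}
Step 10: reserve R7 B 2 -> on_hand[A=52 B=47] avail[A=49 B=38] open={R2,R4,R5,R7}
Step 11: commit R5 -> on_hand[A=52 B=46] avail[A=49 B=38] open={R2,R4,R7}
Step 12: commit R2 -> on_hand[A=49 B=46] avail[A=49 B=38] open={R4,R7}
Step 13: reserve R8 B 8 -> on_hand[A=49 B=46] avail[A=49 B=30] open={R4,R7,R8}
Step 14: reserve R9 B 5 -> on_hand[A=49 B=46] avail[A=49 B=25] open={R4,R7,R8,R9}
Step 15: reserve R10 A 6 -> on_hand[A=49 B=46] avail[A=43 B=25] open={R10,R4,R7,R8,R9}
Open reservations: ['R10', 'R4', 'R7', 'R8', 'R9'] -> 5

Answer: 5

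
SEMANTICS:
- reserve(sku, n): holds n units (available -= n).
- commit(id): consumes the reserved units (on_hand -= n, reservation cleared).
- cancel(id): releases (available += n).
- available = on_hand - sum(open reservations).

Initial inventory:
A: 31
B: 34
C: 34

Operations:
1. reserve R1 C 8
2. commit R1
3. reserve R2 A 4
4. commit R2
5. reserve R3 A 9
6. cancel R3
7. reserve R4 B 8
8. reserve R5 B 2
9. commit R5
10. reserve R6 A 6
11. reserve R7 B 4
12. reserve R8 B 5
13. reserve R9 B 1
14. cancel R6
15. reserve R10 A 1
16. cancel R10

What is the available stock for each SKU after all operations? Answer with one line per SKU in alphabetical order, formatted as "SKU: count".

Answer: A: 27
B: 14
C: 26

Derivation:
Step 1: reserve R1 C 8 -> on_hand[A=31 B=34 C=34] avail[A=31 B=34 C=26] open={R1}
Step 2: commit R1 -> on_hand[A=31 B=34 C=26] avail[A=31 B=34 C=26] open={}
Step 3: reserve R2 A 4 -> on_hand[A=31 B=34 C=26] avail[A=27 B=34 C=26] open={R2}
Step 4: commit R2 -> on_hand[A=27 B=34 C=26] avail[A=27 B=34 C=26] open={}
Step 5: reserve R3 A 9 -> on_hand[A=27 B=34 C=26] avail[A=18 B=34 C=26] open={R3}
Step 6: cancel R3 -> on_hand[A=27 B=34 C=26] avail[A=27 B=34 C=26] open={}
Step 7: reserve R4 B 8 -> on_hand[A=27 B=34 C=26] avail[A=27 B=26 C=26] open={R4}
Step 8: reserve R5 B 2 -> on_hand[A=27 B=34 C=26] avail[A=27 B=24 C=26] open={R4,R5}
Step 9: commit R5 -> on_hand[A=27 B=32 C=26] avail[A=27 B=24 C=26] open={R4}
Step 10: reserve R6 A 6 -> on_hand[A=27 B=32 C=26] avail[A=21 B=24 C=26] open={R4,R6}
Step 11: reserve R7 B 4 -> on_hand[A=27 B=32 C=26] avail[A=21 B=20 C=26] open={R4,R6,R7}
Step 12: reserve R8 B 5 -> on_hand[A=27 B=32 C=26] avail[A=21 B=15 C=26] open={R4,R6,R7,R8}
Step 13: reserve R9 B 1 -> on_hand[A=27 B=32 C=26] avail[A=21 B=14 C=26] open={R4,R6,R7,R8,R9}
Step 14: cancel R6 -> on_hand[A=27 B=32 C=26] avail[A=27 B=14 C=26] open={R4,R7,R8,R9}
Step 15: reserve R10 A 1 -> on_hand[A=27 B=32 C=26] avail[A=26 B=14 C=26] open={R10,R4,R7,R8,R9}
Step 16: cancel R10 -> on_hand[A=27 B=32 C=26] avail[A=27 B=14 C=26] open={R4,R7,R8,R9}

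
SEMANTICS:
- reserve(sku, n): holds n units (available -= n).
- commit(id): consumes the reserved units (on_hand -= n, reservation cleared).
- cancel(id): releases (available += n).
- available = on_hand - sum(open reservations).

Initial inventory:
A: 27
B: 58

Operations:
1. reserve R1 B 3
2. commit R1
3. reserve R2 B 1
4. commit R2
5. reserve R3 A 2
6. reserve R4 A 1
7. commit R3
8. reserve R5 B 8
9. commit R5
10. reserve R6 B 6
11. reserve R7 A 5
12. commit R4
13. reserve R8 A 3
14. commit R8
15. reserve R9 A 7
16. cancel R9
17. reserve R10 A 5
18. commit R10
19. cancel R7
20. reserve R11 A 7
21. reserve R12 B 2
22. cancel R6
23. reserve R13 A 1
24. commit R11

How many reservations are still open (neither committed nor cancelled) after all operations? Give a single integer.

Step 1: reserve R1 B 3 -> on_hand[A=27 B=58] avail[A=27 B=55] open={R1}
Step 2: commit R1 -> on_hand[A=27 B=55] avail[A=27 B=55] open={}
Step 3: reserve R2 B 1 -> on_hand[A=27 B=55] avail[A=27 B=54] open={R2}
Step 4: commit R2 -> on_hand[A=27 B=54] avail[A=27 B=54] open={}
Step 5: reserve R3 A 2 -> on_hand[A=27 B=54] avail[A=25 B=54] open={R3}
Step 6: reserve R4 A 1 -> on_hand[A=27 B=54] avail[A=24 B=54] open={R3,R4}
Step 7: commit R3 -> on_hand[A=25 B=54] avail[A=24 B=54] open={R4}
Step 8: reserve R5 B 8 -> on_hand[A=25 B=54] avail[A=24 B=46] open={R4,R5}
Step 9: commit R5 -> on_hand[A=25 B=46] avail[A=24 B=46] open={R4}
Step 10: reserve R6 B 6 -> on_hand[A=25 B=46] avail[A=24 B=40] open={R4,R6}
Step 11: reserve R7 A 5 -> on_hand[A=25 B=46] avail[A=19 B=40] open={R4,R6,R7}
Step 12: commit R4 -> on_hand[A=24 B=46] avail[A=19 B=40] open={R6,R7}
Step 13: reserve R8 A 3 -> on_hand[A=24 B=46] avail[A=16 B=40] open={R6,R7,R8}
Step 14: commit R8 -> on_hand[A=21 B=46] avail[A=16 B=40] open={R6,R7}
Step 15: reserve R9 A 7 -> on_hand[A=21 B=46] avail[A=9 B=40] open={R6,R7,R9}
Step 16: cancel R9 -> on_hand[A=21 B=46] avail[A=16 B=40] open={R6,R7}
Step 17: reserve R10 A 5 -> on_hand[A=21 B=46] avail[A=11 B=40] open={R10,R6,R7}
Step 18: commit R10 -> on_hand[A=16 B=46] avail[A=11 B=40] open={R6,R7}
Step 19: cancel R7 -> on_hand[A=16 B=46] avail[A=16 B=40] open={R6}
Step 20: reserve R11 A 7 -> on_hand[A=16 B=46] avail[A=9 B=40] open={R11,R6}
Step 21: reserve R12 B 2 -> on_hand[A=16 B=46] avail[A=9 B=38] open={R11,R12,R6}
Step 22: cancel R6 -> on_hand[A=16 B=46] avail[A=9 B=44] open={R11,R12}
Step 23: reserve R13 A 1 -> on_hand[A=16 B=46] avail[A=8 B=44] open={R11,R12,R13}
Step 24: commit R11 -> on_hand[A=9 B=46] avail[A=8 B=44] open={R12,R13}
Open reservations: ['R12', 'R13'] -> 2

Answer: 2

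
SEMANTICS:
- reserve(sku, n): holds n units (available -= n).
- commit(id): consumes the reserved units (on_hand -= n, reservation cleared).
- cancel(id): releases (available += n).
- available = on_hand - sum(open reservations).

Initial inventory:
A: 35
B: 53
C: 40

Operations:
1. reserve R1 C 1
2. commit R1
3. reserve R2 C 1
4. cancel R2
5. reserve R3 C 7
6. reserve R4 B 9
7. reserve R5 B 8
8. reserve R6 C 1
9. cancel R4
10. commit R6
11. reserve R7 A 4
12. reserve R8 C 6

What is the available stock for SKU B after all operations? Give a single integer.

Answer: 45

Derivation:
Step 1: reserve R1 C 1 -> on_hand[A=35 B=53 C=40] avail[A=35 B=53 C=39] open={R1}
Step 2: commit R1 -> on_hand[A=35 B=53 C=39] avail[A=35 B=53 C=39] open={}
Step 3: reserve R2 C 1 -> on_hand[A=35 B=53 C=39] avail[A=35 B=53 C=38] open={R2}
Step 4: cancel R2 -> on_hand[A=35 B=53 C=39] avail[A=35 B=53 C=39] open={}
Step 5: reserve R3 C 7 -> on_hand[A=35 B=53 C=39] avail[A=35 B=53 C=32] open={R3}
Step 6: reserve R4 B 9 -> on_hand[A=35 B=53 C=39] avail[A=35 B=44 C=32] open={R3,R4}
Step 7: reserve R5 B 8 -> on_hand[A=35 B=53 C=39] avail[A=35 B=36 C=32] open={R3,R4,R5}
Step 8: reserve R6 C 1 -> on_hand[A=35 B=53 C=39] avail[A=35 B=36 C=31] open={R3,R4,R5,R6}
Step 9: cancel R4 -> on_hand[A=35 B=53 C=39] avail[A=35 B=45 C=31] open={R3,R5,R6}
Step 10: commit R6 -> on_hand[A=35 B=53 C=38] avail[A=35 B=45 C=31] open={R3,R5}
Step 11: reserve R7 A 4 -> on_hand[A=35 B=53 C=38] avail[A=31 B=45 C=31] open={R3,R5,R7}
Step 12: reserve R8 C 6 -> on_hand[A=35 B=53 C=38] avail[A=31 B=45 C=25] open={R3,R5,R7,R8}
Final available[B] = 45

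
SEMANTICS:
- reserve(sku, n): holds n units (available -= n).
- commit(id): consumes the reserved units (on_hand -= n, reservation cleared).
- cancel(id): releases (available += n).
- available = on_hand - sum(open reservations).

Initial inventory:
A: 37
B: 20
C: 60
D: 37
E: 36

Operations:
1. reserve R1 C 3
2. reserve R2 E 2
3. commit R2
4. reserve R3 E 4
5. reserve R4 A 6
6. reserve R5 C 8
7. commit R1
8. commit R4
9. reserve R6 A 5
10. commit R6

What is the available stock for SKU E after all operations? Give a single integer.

Step 1: reserve R1 C 3 -> on_hand[A=37 B=20 C=60 D=37 E=36] avail[A=37 B=20 C=57 D=37 E=36] open={R1}
Step 2: reserve R2 E 2 -> on_hand[A=37 B=20 C=60 D=37 E=36] avail[A=37 B=20 C=57 D=37 E=34] open={R1,R2}
Step 3: commit R2 -> on_hand[A=37 B=20 C=60 D=37 E=34] avail[A=37 B=20 C=57 D=37 E=34] open={R1}
Step 4: reserve R3 E 4 -> on_hand[A=37 B=20 C=60 D=37 E=34] avail[A=37 B=20 C=57 D=37 E=30] open={R1,R3}
Step 5: reserve R4 A 6 -> on_hand[A=37 B=20 C=60 D=37 E=34] avail[A=31 B=20 C=57 D=37 E=30] open={R1,R3,R4}
Step 6: reserve R5 C 8 -> on_hand[A=37 B=20 C=60 D=37 E=34] avail[A=31 B=20 C=49 D=37 E=30] open={R1,R3,R4,R5}
Step 7: commit R1 -> on_hand[A=37 B=20 C=57 D=37 E=34] avail[A=31 B=20 C=49 D=37 E=30] open={R3,R4,R5}
Step 8: commit R4 -> on_hand[A=31 B=20 C=57 D=37 E=34] avail[A=31 B=20 C=49 D=37 E=30] open={R3,R5}
Step 9: reserve R6 A 5 -> on_hand[A=31 B=20 C=57 D=37 E=34] avail[A=26 B=20 C=49 D=37 E=30] open={R3,R5,R6}
Step 10: commit R6 -> on_hand[A=26 B=20 C=57 D=37 E=34] avail[A=26 B=20 C=49 D=37 E=30] open={R3,R5}
Final available[E] = 30

Answer: 30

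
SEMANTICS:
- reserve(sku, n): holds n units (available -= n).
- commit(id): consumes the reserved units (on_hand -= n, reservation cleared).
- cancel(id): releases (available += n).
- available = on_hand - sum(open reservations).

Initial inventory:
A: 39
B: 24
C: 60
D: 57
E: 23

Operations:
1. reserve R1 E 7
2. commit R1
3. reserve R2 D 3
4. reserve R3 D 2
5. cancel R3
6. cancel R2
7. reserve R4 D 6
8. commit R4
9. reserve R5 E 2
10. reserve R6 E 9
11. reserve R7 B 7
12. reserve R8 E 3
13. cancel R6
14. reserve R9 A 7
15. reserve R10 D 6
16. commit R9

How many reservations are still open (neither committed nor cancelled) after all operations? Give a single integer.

Answer: 4

Derivation:
Step 1: reserve R1 E 7 -> on_hand[A=39 B=24 C=60 D=57 E=23] avail[A=39 B=24 C=60 D=57 E=16] open={R1}
Step 2: commit R1 -> on_hand[A=39 B=24 C=60 D=57 E=16] avail[A=39 B=24 C=60 D=57 E=16] open={}
Step 3: reserve R2 D 3 -> on_hand[A=39 B=24 C=60 D=57 E=16] avail[A=39 B=24 C=60 D=54 E=16] open={R2}
Step 4: reserve R3 D 2 -> on_hand[A=39 B=24 C=60 D=57 E=16] avail[A=39 B=24 C=60 D=52 E=16] open={R2,R3}
Step 5: cancel R3 -> on_hand[A=39 B=24 C=60 D=57 E=16] avail[A=39 B=24 C=60 D=54 E=16] open={R2}
Step 6: cancel R2 -> on_hand[A=39 B=24 C=60 D=57 E=16] avail[A=39 B=24 C=60 D=57 E=16] open={}
Step 7: reserve R4 D 6 -> on_hand[A=39 B=24 C=60 D=57 E=16] avail[A=39 B=24 C=60 D=51 E=16] open={R4}
Step 8: commit R4 -> on_hand[A=39 B=24 C=60 D=51 E=16] avail[A=39 B=24 C=60 D=51 E=16] open={}
Step 9: reserve R5 E 2 -> on_hand[A=39 B=24 C=60 D=51 E=16] avail[A=39 B=24 C=60 D=51 E=14] open={R5}
Step 10: reserve R6 E 9 -> on_hand[A=39 B=24 C=60 D=51 E=16] avail[A=39 B=24 C=60 D=51 E=5] open={R5,R6}
Step 11: reserve R7 B 7 -> on_hand[A=39 B=24 C=60 D=51 E=16] avail[A=39 B=17 C=60 D=51 E=5] open={R5,R6,R7}
Step 12: reserve R8 E 3 -> on_hand[A=39 B=24 C=60 D=51 E=16] avail[A=39 B=17 C=60 D=51 E=2] open={R5,R6,R7,R8}
Step 13: cancel R6 -> on_hand[A=39 B=24 C=60 D=51 E=16] avail[A=39 B=17 C=60 D=51 E=11] open={R5,R7,R8}
Step 14: reserve R9 A 7 -> on_hand[A=39 B=24 C=60 D=51 E=16] avail[A=32 B=17 C=60 D=51 E=11] open={R5,R7,R8,R9}
Step 15: reserve R10 D 6 -> on_hand[A=39 B=24 C=60 D=51 E=16] avail[A=32 B=17 C=60 D=45 E=11] open={R10,R5,R7,R8,R9}
Step 16: commit R9 -> on_hand[A=32 B=24 C=60 D=51 E=16] avail[A=32 B=17 C=60 D=45 E=11] open={R10,R5,R7,R8}
Open reservations: ['R10', 'R5', 'R7', 'R8'] -> 4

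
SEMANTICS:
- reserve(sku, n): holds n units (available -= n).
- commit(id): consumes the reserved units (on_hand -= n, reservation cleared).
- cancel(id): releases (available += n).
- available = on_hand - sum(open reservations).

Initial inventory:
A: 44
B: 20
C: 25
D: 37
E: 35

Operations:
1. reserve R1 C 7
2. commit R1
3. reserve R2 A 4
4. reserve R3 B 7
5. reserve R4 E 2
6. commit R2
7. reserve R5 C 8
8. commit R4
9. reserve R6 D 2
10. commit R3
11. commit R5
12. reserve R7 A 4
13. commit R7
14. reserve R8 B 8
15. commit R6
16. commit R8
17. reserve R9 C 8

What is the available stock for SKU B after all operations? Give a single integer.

Answer: 5

Derivation:
Step 1: reserve R1 C 7 -> on_hand[A=44 B=20 C=25 D=37 E=35] avail[A=44 B=20 C=18 D=37 E=35] open={R1}
Step 2: commit R1 -> on_hand[A=44 B=20 C=18 D=37 E=35] avail[A=44 B=20 C=18 D=37 E=35] open={}
Step 3: reserve R2 A 4 -> on_hand[A=44 B=20 C=18 D=37 E=35] avail[A=40 B=20 C=18 D=37 E=35] open={R2}
Step 4: reserve R3 B 7 -> on_hand[A=44 B=20 C=18 D=37 E=35] avail[A=40 B=13 C=18 D=37 E=35] open={R2,R3}
Step 5: reserve R4 E 2 -> on_hand[A=44 B=20 C=18 D=37 E=35] avail[A=40 B=13 C=18 D=37 E=33] open={R2,R3,R4}
Step 6: commit R2 -> on_hand[A=40 B=20 C=18 D=37 E=35] avail[A=40 B=13 C=18 D=37 E=33] open={R3,R4}
Step 7: reserve R5 C 8 -> on_hand[A=40 B=20 C=18 D=37 E=35] avail[A=40 B=13 C=10 D=37 E=33] open={R3,R4,R5}
Step 8: commit R4 -> on_hand[A=40 B=20 C=18 D=37 E=33] avail[A=40 B=13 C=10 D=37 E=33] open={R3,R5}
Step 9: reserve R6 D 2 -> on_hand[A=40 B=20 C=18 D=37 E=33] avail[A=40 B=13 C=10 D=35 E=33] open={R3,R5,R6}
Step 10: commit R3 -> on_hand[A=40 B=13 C=18 D=37 E=33] avail[A=40 B=13 C=10 D=35 E=33] open={R5,R6}
Step 11: commit R5 -> on_hand[A=40 B=13 C=10 D=37 E=33] avail[A=40 B=13 C=10 D=35 E=33] open={R6}
Step 12: reserve R7 A 4 -> on_hand[A=40 B=13 C=10 D=37 E=33] avail[A=36 B=13 C=10 D=35 E=33] open={R6,R7}
Step 13: commit R7 -> on_hand[A=36 B=13 C=10 D=37 E=33] avail[A=36 B=13 C=10 D=35 E=33] open={R6}
Step 14: reserve R8 B 8 -> on_hand[A=36 B=13 C=10 D=37 E=33] avail[A=36 B=5 C=10 D=35 E=33] open={R6,R8}
Step 15: commit R6 -> on_hand[A=36 B=13 C=10 D=35 E=33] avail[A=36 B=5 C=10 D=35 E=33] open={R8}
Step 16: commit R8 -> on_hand[A=36 B=5 C=10 D=35 E=33] avail[A=36 B=5 C=10 D=35 E=33] open={}
Step 17: reserve R9 C 8 -> on_hand[A=36 B=5 C=10 D=35 E=33] avail[A=36 B=5 C=2 D=35 E=33] open={R9}
Final available[B] = 5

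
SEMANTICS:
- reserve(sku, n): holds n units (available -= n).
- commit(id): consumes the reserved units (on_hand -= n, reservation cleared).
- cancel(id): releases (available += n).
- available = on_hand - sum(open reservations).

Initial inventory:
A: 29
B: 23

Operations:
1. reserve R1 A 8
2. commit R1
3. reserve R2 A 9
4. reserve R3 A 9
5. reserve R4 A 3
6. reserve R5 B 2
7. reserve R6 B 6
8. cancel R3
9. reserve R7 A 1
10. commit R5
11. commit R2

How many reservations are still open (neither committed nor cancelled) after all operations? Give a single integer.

Step 1: reserve R1 A 8 -> on_hand[A=29 B=23] avail[A=21 B=23] open={R1}
Step 2: commit R1 -> on_hand[A=21 B=23] avail[A=21 B=23] open={}
Step 3: reserve R2 A 9 -> on_hand[A=21 B=23] avail[A=12 B=23] open={R2}
Step 4: reserve R3 A 9 -> on_hand[A=21 B=23] avail[A=3 B=23] open={R2,R3}
Step 5: reserve R4 A 3 -> on_hand[A=21 B=23] avail[A=0 B=23] open={R2,R3,R4}
Step 6: reserve R5 B 2 -> on_hand[A=21 B=23] avail[A=0 B=21] open={R2,R3,R4,R5}
Step 7: reserve R6 B 6 -> on_hand[A=21 B=23] avail[A=0 B=15] open={R2,R3,R4,R5,R6}
Step 8: cancel R3 -> on_hand[A=21 B=23] avail[A=9 B=15] open={R2,R4,R5,R6}
Step 9: reserve R7 A 1 -> on_hand[A=21 B=23] avail[A=8 B=15] open={R2,R4,R5,R6,R7}
Step 10: commit R5 -> on_hand[A=21 B=21] avail[A=8 B=15] open={R2,R4,R6,R7}
Step 11: commit R2 -> on_hand[A=12 B=21] avail[A=8 B=15] open={R4,R6,R7}
Open reservations: ['R4', 'R6', 'R7'] -> 3

Answer: 3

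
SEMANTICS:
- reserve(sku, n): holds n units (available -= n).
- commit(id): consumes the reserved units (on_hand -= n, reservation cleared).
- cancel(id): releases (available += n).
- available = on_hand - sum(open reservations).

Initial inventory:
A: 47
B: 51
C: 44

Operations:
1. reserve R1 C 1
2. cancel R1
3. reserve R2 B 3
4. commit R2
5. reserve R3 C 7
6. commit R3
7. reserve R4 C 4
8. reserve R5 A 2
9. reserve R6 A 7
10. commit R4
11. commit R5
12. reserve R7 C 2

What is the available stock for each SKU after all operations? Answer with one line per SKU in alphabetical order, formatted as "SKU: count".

Step 1: reserve R1 C 1 -> on_hand[A=47 B=51 C=44] avail[A=47 B=51 C=43] open={R1}
Step 2: cancel R1 -> on_hand[A=47 B=51 C=44] avail[A=47 B=51 C=44] open={}
Step 3: reserve R2 B 3 -> on_hand[A=47 B=51 C=44] avail[A=47 B=48 C=44] open={R2}
Step 4: commit R2 -> on_hand[A=47 B=48 C=44] avail[A=47 B=48 C=44] open={}
Step 5: reserve R3 C 7 -> on_hand[A=47 B=48 C=44] avail[A=47 B=48 C=37] open={R3}
Step 6: commit R3 -> on_hand[A=47 B=48 C=37] avail[A=47 B=48 C=37] open={}
Step 7: reserve R4 C 4 -> on_hand[A=47 B=48 C=37] avail[A=47 B=48 C=33] open={R4}
Step 8: reserve R5 A 2 -> on_hand[A=47 B=48 C=37] avail[A=45 B=48 C=33] open={R4,R5}
Step 9: reserve R6 A 7 -> on_hand[A=47 B=48 C=37] avail[A=38 B=48 C=33] open={R4,R5,R6}
Step 10: commit R4 -> on_hand[A=47 B=48 C=33] avail[A=38 B=48 C=33] open={R5,R6}
Step 11: commit R5 -> on_hand[A=45 B=48 C=33] avail[A=38 B=48 C=33] open={R6}
Step 12: reserve R7 C 2 -> on_hand[A=45 B=48 C=33] avail[A=38 B=48 C=31] open={R6,R7}

Answer: A: 38
B: 48
C: 31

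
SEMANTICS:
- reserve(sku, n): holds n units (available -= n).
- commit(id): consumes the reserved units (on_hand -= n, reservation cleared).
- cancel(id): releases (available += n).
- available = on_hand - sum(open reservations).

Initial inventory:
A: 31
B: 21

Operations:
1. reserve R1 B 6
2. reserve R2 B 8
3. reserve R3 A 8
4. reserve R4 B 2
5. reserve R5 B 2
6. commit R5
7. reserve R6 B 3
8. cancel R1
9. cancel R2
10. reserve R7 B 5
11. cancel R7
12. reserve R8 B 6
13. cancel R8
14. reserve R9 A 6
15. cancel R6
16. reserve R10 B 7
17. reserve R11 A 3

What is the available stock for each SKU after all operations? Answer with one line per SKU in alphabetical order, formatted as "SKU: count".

Step 1: reserve R1 B 6 -> on_hand[A=31 B=21] avail[A=31 B=15] open={R1}
Step 2: reserve R2 B 8 -> on_hand[A=31 B=21] avail[A=31 B=7] open={R1,R2}
Step 3: reserve R3 A 8 -> on_hand[A=31 B=21] avail[A=23 B=7] open={R1,R2,R3}
Step 4: reserve R4 B 2 -> on_hand[A=31 B=21] avail[A=23 B=5] open={R1,R2,R3,R4}
Step 5: reserve R5 B 2 -> on_hand[A=31 B=21] avail[A=23 B=3] open={R1,R2,R3,R4,R5}
Step 6: commit R5 -> on_hand[A=31 B=19] avail[A=23 B=3] open={R1,R2,R3,R4}
Step 7: reserve R6 B 3 -> on_hand[A=31 B=19] avail[A=23 B=0] open={R1,R2,R3,R4,R6}
Step 8: cancel R1 -> on_hand[A=31 B=19] avail[A=23 B=6] open={R2,R3,R4,R6}
Step 9: cancel R2 -> on_hand[A=31 B=19] avail[A=23 B=14] open={R3,R4,R6}
Step 10: reserve R7 B 5 -> on_hand[A=31 B=19] avail[A=23 B=9] open={R3,R4,R6,R7}
Step 11: cancel R7 -> on_hand[A=31 B=19] avail[A=23 B=14] open={R3,R4,R6}
Step 12: reserve R8 B 6 -> on_hand[A=31 B=19] avail[A=23 B=8] open={R3,R4,R6,R8}
Step 13: cancel R8 -> on_hand[A=31 B=19] avail[A=23 B=14] open={R3,R4,R6}
Step 14: reserve R9 A 6 -> on_hand[A=31 B=19] avail[A=17 B=14] open={R3,R4,R6,R9}
Step 15: cancel R6 -> on_hand[A=31 B=19] avail[A=17 B=17] open={R3,R4,R9}
Step 16: reserve R10 B 7 -> on_hand[A=31 B=19] avail[A=17 B=10] open={R10,R3,R4,R9}
Step 17: reserve R11 A 3 -> on_hand[A=31 B=19] avail[A=14 B=10] open={R10,R11,R3,R4,R9}

Answer: A: 14
B: 10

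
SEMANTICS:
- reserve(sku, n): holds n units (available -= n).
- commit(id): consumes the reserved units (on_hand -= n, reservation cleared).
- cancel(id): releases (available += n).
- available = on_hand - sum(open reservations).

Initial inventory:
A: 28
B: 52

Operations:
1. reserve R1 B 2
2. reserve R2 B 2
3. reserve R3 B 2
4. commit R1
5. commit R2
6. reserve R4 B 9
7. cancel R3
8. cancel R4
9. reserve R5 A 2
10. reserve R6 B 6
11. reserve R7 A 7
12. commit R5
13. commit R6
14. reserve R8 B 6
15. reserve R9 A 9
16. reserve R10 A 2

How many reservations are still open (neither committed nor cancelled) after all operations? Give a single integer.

Answer: 4

Derivation:
Step 1: reserve R1 B 2 -> on_hand[A=28 B=52] avail[A=28 B=50] open={R1}
Step 2: reserve R2 B 2 -> on_hand[A=28 B=52] avail[A=28 B=48] open={R1,R2}
Step 3: reserve R3 B 2 -> on_hand[A=28 B=52] avail[A=28 B=46] open={R1,R2,R3}
Step 4: commit R1 -> on_hand[A=28 B=50] avail[A=28 B=46] open={R2,R3}
Step 5: commit R2 -> on_hand[A=28 B=48] avail[A=28 B=46] open={R3}
Step 6: reserve R4 B 9 -> on_hand[A=28 B=48] avail[A=28 B=37] open={R3,R4}
Step 7: cancel R3 -> on_hand[A=28 B=48] avail[A=28 B=39] open={R4}
Step 8: cancel R4 -> on_hand[A=28 B=48] avail[A=28 B=48] open={}
Step 9: reserve R5 A 2 -> on_hand[A=28 B=48] avail[A=26 B=48] open={R5}
Step 10: reserve R6 B 6 -> on_hand[A=28 B=48] avail[A=26 B=42] open={R5,R6}
Step 11: reserve R7 A 7 -> on_hand[A=28 B=48] avail[A=19 B=42] open={R5,R6,R7}
Step 12: commit R5 -> on_hand[A=26 B=48] avail[A=19 B=42] open={R6,R7}
Step 13: commit R6 -> on_hand[A=26 B=42] avail[A=19 B=42] open={R7}
Step 14: reserve R8 B 6 -> on_hand[A=26 B=42] avail[A=19 B=36] open={R7,R8}
Step 15: reserve R9 A 9 -> on_hand[A=26 B=42] avail[A=10 B=36] open={R7,R8,R9}
Step 16: reserve R10 A 2 -> on_hand[A=26 B=42] avail[A=8 B=36] open={R10,R7,R8,R9}
Open reservations: ['R10', 'R7', 'R8', 'R9'] -> 4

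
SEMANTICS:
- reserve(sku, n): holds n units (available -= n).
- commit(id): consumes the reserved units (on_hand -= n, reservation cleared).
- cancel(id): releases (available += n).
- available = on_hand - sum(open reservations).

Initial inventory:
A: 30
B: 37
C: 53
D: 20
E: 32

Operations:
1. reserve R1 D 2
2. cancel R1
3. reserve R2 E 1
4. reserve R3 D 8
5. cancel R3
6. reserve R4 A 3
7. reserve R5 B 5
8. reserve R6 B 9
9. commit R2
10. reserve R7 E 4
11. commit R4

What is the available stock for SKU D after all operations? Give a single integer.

Step 1: reserve R1 D 2 -> on_hand[A=30 B=37 C=53 D=20 E=32] avail[A=30 B=37 C=53 D=18 E=32] open={R1}
Step 2: cancel R1 -> on_hand[A=30 B=37 C=53 D=20 E=32] avail[A=30 B=37 C=53 D=20 E=32] open={}
Step 3: reserve R2 E 1 -> on_hand[A=30 B=37 C=53 D=20 E=32] avail[A=30 B=37 C=53 D=20 E=31] open={R2}
Step 4: reserve R3 D 8 -> on_hand[A=30 B=37 C=53 D=20 E=32] avail[A=30 B=37 C=53 D=12 E=31] open={R2,R3}
Step 5: cancel R3 -> on_hand[A=30 B=37 C=53 D=20 E=32] avail[A=30 B=37 C=53 D=20 E=31] open={R2}
Step 6: reserve R4 A 3 -> on_hand[A=30 B=37 C=53 D=20 E=32] avail[A=27 B=37 C=53 D=20 E=31] open={R2,R4}
Step 7: reserve R5 B 5 -> on_hand[A=30 B=37 C=53 D=20 E=32] avail[A=27 B=32 C=53 D=20 E=31] open={R2,R4,R5}
Step 8: reserve R6 B 9 -> on_hand[A=30 B=37 C=53 D=20 E=32] avail[A=27 B=23 C=53 D=20 E=31] open={R2,R4,R5,R6}
Step 9: commit R2 -> on_hand[A=30 B=37 C=53 D=20 E=31] avail[A=27 B=23 C=53 D=20 E=31] open={R4,R5,R6}
Step 10: reserve R7 E 4 -> on_hand[A=30 B=37 C=53 D=20 E=31] avail[A=27 B=23 C=53 D=20 E=27] open={R4,R5,R6,R7}
Step 11: commit R4 -> on_hand[A=27 B=37 C=53 D=20 E=31] avail[A=27 B=23 C=53 D=20 E=27] open={R5,R6,R7}
Final available[D] = 20

Answer: 20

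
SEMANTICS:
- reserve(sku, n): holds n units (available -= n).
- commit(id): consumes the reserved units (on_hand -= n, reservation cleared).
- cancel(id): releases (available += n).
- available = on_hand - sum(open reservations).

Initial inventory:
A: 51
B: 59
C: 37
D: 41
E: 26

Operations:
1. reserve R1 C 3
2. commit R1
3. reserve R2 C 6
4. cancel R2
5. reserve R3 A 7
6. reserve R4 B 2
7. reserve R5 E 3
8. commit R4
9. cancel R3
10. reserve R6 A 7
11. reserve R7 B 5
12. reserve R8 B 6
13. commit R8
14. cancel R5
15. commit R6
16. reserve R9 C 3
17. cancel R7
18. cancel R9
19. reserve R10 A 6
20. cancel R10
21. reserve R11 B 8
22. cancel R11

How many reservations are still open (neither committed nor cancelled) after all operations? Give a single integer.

Answer: 0

Derivation:
Step 1: reserve R1 C 3 -> on_hand[A=51 B=59 C=37 D=41 E=26] avail[A=51 B=59 C=34 D=41 E=26] open={R1}
Step 2: commit R1 -> on_hand[A=51 B=59 C=34 D=41 E=26] avail[A=51 B=59 C=34 D=41 E=26] open={}
Step 3: reserve R2 C 6 -> on_hand[A=51 B=59 C=34 D=41 E=26] avail[A=51 B=59 C=28 D=41 E=26] open={R2}
Step 4: cancel R2 -> on_hand[A=51 B=59 C=34 D=41 E=26] avail[A=51 B=59 C=34 D=41 E=26] open={}
Step 5: reserve R3 A 7 -> on_hand[A=51 B=59 C=34 D=41 E=26] avail[A=44 B=59 C=34 D=41 E=26] open={R3}
Step 6: reserve R4 B 2 -> on_hand[A=51 B=59 C=34 D=41 E=26] avail[A=44 B=57 C=34 D=41 E=26] open={R3,R4}
Step 7: reserve R5 E 3 -> on_hand[A=51 B=59 C=34 D=41 E=26] avail[A=44 B=57 C=34 D=41 E=23] open={R3,R4,R5}
Step 8: commit R4 -> on_hand[A=51 B=57 C=34 D=41 E=26] avail[A=44 B=57 C=34 D=41 E=23] open={R3,R5}
Step 9: cancel R3 -> on_hand[A=51 B=57 C=34 D=41 E=26] avail[A=51 B=57 C=34 D=41 E=23] open={R5}
Step 10: reserve R6 A 7 -> on_hand[A=51 B=57 C=34 D=41 E=26] avail[A=44 B=57 C=34 D=41 E=23] open={R5,R6}
Step 11: reserve R7 B 5 -> on_hand[A=51 B=57 C=34 D=41 E=26] avail[A=44 B=52 C=34 D=41 E=23] open={R5,R6,R7}
Step 12: reserve R8 B 6 -> on_hand[A=51 B=57 C=34 D=41 E=26] avail[A=44 B=46 C=34 D=41 E=23] open={R5,R6,R7,R8}
Step 13: commit R8 -> on_hand[A=51 B=51 C=34 D=41 E=26] avail[A=44 B=46 C=34 D=41 E=23] open={R5,R6,R7}
Step 14: cancel R5 -> on_hand[A=51 B=51 C=34 D=41 E=26] avail[A=44 B=46 C=34 D=41 E=26] open={R6,R7}
Step 15: commit R6 -> on_hand[A=44 B=51 C=34 D=41 E=26] avail[A=44 B=46 C=34 D=41 E=26] open={R7}
Step 16: reserve R9 C 3 -> on_hand[A=44 B=51 C=34 D=41 E=26] avail[A=44 B=46 C=31 D=41 E=26] open={R7,R9}
Step 17: cancel R7 -> on_hand[A=44 B=51 C=34 D=41 E=26] avail[A=44 B=51 C=31 D=41 E=26] open={R9}
Step 18: cancel R9 -> on_hand[A=44 B=51 C=34 D=41 E=26] avail[A=44 B=51 C=34 D=41 E=26] open={}
Step 19: reserve R10 A 6 -> on_hand[A=44 B=51 C=34 D=41 E=26] avail[A=38 B=51 C=34 D=41 E=26] open={R10}
Step 20: cancel R10 -> on_hand[A=44 B=51 C=34 D=41 E=26] avail[A=44 B=51 C=34 D=41 E=26] open={}
Step 21: reserve R11 B 8 -> on_hand[A=44 B=51 C=34 D=41 E=26] avail[A=44 B=43 C=34 D=41 E=26] open={R11}
Step 22: cancel R11 -> on_hand[A=44 B=51 C=34 D=41 E=26] avail[A=44 B=51 C=34 D=41 E=26] open={}
Open reservations: [] -> 0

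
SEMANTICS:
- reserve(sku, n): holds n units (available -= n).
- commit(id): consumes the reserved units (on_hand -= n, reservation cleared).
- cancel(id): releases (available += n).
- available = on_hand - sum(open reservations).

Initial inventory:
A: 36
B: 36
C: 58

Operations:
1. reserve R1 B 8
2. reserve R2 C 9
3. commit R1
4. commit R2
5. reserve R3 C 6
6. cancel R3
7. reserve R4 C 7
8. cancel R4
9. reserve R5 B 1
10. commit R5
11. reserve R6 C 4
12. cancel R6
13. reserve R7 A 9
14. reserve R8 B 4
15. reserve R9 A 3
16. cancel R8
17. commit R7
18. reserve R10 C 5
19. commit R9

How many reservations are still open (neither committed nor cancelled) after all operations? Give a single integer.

Answer: 1

Derivation:
Step 1: reserve R1 B 8 -> on_hand[A=36 B=36 C=58] avail[A=36 B=28 C=58] open={R1}
Step 2: reserve R2 C 9 -> on_hand[A=36 B=36 C=58] avail[A=36 B=28 C=49] open={R1,R2}
Step 3: commit R1 -> on_hand[A=36 B=28 C=58] avail[A=36 B=28 C=49] open={R2}
Step 4: commit R2 -> on_hand[A=36 B=28 C=49] avail[A=36 B=28 C=49] open={}
Step 5: reserve R3 C 6 -> on_hand[A=36 B=28 C=49] avail[A=36 B=28 C=43] open={R3}
Step 6: cancel R3 -> on_hand[A=36 B=28 C=49] avail[A=36 B=28 C=49] open={}
Step 7: reserve R4 C 7 -> on_hand[A=36 B=28 C=49] avail[A=36 B=28 C=42] open={R4}
Step 8: cancel R4 -> on_hand[A=36 B=28 C=49] avail[A=36 B=28 C=49] open={}
Step 9: reserve R5 B 1 -> on_hand[A=36 B=28 C=49] avail[A=36 B=27 C=49] open={R5}
Step 10: commit R5 -> on_hand[A=36 B=27 C=49] avail[A=36 B=27 C=49] open={}
Step 11: reserve R6 C 4 -> on_hand[A=36 B=27 C=49] avail[A=36 B=27 C=45] open={R6}
Step 12: cancel R6 -> on_hand[A=36 B=27 C=49] avail[A=36 B=27 C=49] open={}
Step 13: reserve R7 A 9 -> on_hand[A=36 B=27 C=49] avail[A=27 B=27 C=49] open={R7}
Step 14: reserve R8 B 4 -> on_hand[A=36 B=27 C=49] avail[A=27 B=23 C=49] open={R7,R8}
Step 15: reserve R9 A 3 -> on_hand[A=36 B=27 C=49] avail[A=24 B=23 C=49] open={R7,R8,R9}
Step 16: cancel R8 -> on_hand[A=36 B=27 C=49] avail[A=24 B=27 C=49] open={R7,R9}
Step 17: commit R7 -> on_hand[A=27 B=27 C=49] avail[A=24 B=27 C=49] open={R9}
Step 18: reserve R10 C 5 -> on_hand[A=27 B=27 C=49] avail[A=24 B=27 C=44] open={R10,R9}
Step 19: commit R9 -> on_hand[A=24 B=27 C=49] avail[A=24 B=27 C=44] open={R10}
Open reservations: ['R10'] -> 1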